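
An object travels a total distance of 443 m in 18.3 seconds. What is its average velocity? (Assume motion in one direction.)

v_avg = Δd / Δt = 443 / 18.3 = 24.21 m/s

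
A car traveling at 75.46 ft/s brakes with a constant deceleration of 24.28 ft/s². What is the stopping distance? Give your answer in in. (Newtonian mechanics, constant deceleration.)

v₀ = 75.46 ft/s × 0.3048 = 23.0002 m/s
a = 24.28 ft/s² × 0.3048 = 7.40054 m/s²
d = v₀² / (2a) = 23.0002² / (2 × 7.40054) = 529.009 / 14.8011 = 35.7412 m
d = 35.7412 m / 0.0254 = 1407 in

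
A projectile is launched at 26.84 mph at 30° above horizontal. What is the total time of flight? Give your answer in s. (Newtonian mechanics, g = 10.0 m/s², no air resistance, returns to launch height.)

v₀ = 26.84 mph × 0.44704 = 11.9986 m/s
T = 2 × v₀ × sin(θ) / g = 2 × 11.9986 × sin(30°) / 10.0 = 2 × 11.9986 × 0.5 / 10.0 = 1.2 s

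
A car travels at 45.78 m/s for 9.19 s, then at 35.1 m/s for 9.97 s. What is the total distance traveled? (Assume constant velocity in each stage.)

d₁ = v₁t₁ = 45.78 × 9.19 = 420.7182 m
d₂ = v₂t₂ = 35.1 × 9.97 = 349.947 m
d_total = 420.7182 + 349.947 = 770.67 m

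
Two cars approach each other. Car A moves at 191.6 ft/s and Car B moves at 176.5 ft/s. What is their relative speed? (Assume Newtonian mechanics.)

v_rel = v_A + v_B = 191.6 + 176.5 = 368.1 ft/s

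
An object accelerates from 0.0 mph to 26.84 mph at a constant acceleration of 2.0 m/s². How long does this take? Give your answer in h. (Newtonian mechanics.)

v₀ = 0.0 mph × 0.44704 = 0.0 m/s
v = 26.84 mph × 0.44704 = 11.9986 m/s
t = (v - v₀) / a = (11.9986 - 0.0) / 2.0 = 5.9993 s
t = 5.9993 s / 3600.0 = 0.001666 h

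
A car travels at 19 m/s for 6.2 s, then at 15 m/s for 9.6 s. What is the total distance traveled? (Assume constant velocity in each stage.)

d₁ = v₁t₁ = 19 × 6.2 = 117.8 m
d₂ = v₂t₂ = 15 × 9.6 = 144.0 m
d_total = 117.8 + 144.0 = 261.8 m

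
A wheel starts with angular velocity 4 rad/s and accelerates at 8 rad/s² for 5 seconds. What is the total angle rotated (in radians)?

θ = ω₀t + ½αt² = 4×5 + ½×8×5² = 120.0 rad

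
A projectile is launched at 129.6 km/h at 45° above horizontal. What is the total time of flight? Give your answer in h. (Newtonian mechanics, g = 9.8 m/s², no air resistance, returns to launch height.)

v₀ = 129.6 km/h × 0.2777777777777778 = 36.0 m/s
T = 2 × v₀ × sin(θ) / g = 2 × 36.0 × sin(45°) / 9.8 = 2 × 36.0 × 0.707107 / 9.8 = 5.19507 s
T = 5.19507 s / 3600.0 = 0.001443 h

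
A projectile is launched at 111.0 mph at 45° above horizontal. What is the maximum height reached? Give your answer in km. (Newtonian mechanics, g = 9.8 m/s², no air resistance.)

v₀ = 111.0 mph × 0.44704 = 49.6214 m/s
H = v₀² × sin²(θ) / (2g) = 49.6214² × sin(45°)² / (2 × 9.8) = 2462.28 × 0.5 / 19.6 = 62.8133 m
H = 62.8133 m / 1000.0 = 0.06281 km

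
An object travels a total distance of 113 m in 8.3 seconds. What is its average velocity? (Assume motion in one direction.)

v_avg = Δd / Δt = 113 / 8.3 = 13.61 m/s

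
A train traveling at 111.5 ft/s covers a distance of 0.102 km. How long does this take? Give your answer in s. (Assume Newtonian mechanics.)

d = 0.102 km × 1000.0 = 102.0 m
v = 111.5 ft/s × 0.3048 = 33.9852 m/s
t = d / v = 102.0 / 33.9852 = 3.001 s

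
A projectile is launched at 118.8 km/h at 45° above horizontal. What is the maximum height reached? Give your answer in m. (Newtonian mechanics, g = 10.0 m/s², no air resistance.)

v₀ = 118.8 km/h × 0.2777777777777778 = 33.0 m/s
H = v₀² × sin²(θ) / (2g) = 33.0² × sin(45°)² / (2 × 10.0) = 1089.0 × 0.5 / 20.0 = 27.23 m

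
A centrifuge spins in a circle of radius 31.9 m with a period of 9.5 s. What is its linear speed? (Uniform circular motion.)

v = 2πr/T = 2π×31.9/9.5 = 21.1 m/s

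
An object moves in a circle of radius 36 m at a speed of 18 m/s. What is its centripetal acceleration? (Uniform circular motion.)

a_c = v²/r = 18²/36 = 324/36 = 9.0 m/s²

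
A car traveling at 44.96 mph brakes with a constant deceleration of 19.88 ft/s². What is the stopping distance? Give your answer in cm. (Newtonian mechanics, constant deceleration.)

v₀ = 44.96 mph × 0.44704 = 20.0989 m/s
a = 19.88 ft/s² × 0.3048 = 6.05942 m/s²
d = v₀² / (2a) = 20.0989² / (2 × 6.05942) = 403.966 / 12.1188 = 33.3338 m
d = 33.3338 m / 0.01 = 3333 cm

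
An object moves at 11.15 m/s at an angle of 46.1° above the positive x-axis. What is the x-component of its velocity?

vₓ = v cos(θ) = 11.15 × cos(46.1°) = 7.73 m/s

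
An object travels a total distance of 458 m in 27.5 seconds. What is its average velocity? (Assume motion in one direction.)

v_avg = Δd / Δt = 458 / 27.5 = 16.65 m/s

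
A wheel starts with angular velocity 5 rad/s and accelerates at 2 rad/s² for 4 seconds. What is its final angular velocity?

ω = ω₀ + αt = 5 + 2 × 4 = 13 rad/s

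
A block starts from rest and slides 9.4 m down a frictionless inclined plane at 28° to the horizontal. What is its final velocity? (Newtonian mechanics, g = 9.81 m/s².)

a = g sin(θ) = 9.81 × sin(28°) = 4.6055 m/s²
v = √(2ad) = √(2 × 4.6055 × 9.4) = 9.31 m/s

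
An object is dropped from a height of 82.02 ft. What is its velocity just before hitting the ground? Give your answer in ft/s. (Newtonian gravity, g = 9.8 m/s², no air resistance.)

h = 82.02 ft × 0.3048 = 24.9997 m
v = √(2gh) = √(2 × 9.8 × 24.9997) = 22.1358 m/s
v = 22.1358 m/s / 0.3048 = 72.62 ft/s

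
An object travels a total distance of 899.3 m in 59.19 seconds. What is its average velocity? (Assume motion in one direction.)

v_avg = Δd / Δt = 899.3 / 59.19 = 15.19 m/s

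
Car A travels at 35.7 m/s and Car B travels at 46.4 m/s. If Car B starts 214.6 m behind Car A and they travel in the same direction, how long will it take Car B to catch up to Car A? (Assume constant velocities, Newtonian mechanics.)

Relative speed: v_rel = 46.4 - 35.7 = 10.7 m/s
Time to catch: t = d₀/v_rel = 214.6/10.7 = 20.06 s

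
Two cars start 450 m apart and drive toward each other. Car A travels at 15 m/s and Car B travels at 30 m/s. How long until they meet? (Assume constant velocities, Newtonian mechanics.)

Combined speed: v_combined = 15 + 30 = 45 m/s
Time to meet: t = d/v_combined = 450/45 = 10.0 s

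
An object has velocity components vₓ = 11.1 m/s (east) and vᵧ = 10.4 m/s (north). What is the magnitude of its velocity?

|v| = √(vₓ² + vᵧ²) = √(11.1² + 10.4²) = √(231.37) = 15.21 m/s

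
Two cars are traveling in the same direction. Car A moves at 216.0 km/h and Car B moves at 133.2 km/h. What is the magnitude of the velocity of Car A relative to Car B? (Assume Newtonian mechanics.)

v_rel = |v_A - v_B| = |216.0 - 133.2| = 82.8 km/h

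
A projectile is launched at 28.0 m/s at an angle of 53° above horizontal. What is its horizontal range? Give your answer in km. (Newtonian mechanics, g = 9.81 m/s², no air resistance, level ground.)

R = v₀² × sin(2θ) / g = 28.0² × sin(2 × 53°) / 9.81 = 784.0 × 0.961262 / 9.81 = 76.8226 m
R = 76.8226 m / 1000.0 = 0.07682 km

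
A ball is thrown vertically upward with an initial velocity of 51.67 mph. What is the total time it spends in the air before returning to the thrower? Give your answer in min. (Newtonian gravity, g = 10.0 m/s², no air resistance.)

v₀ = 51.67 mph × 0.44704 = 23.0986 m/s
t_total = 2 × v₀ / g = 2 × 23.0986 / 10.0 = 4.61972 s
t_total = 4.61972 s / 60.0 = 0.077 min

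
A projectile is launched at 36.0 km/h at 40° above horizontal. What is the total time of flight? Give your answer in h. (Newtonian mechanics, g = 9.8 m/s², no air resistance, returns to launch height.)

v₀ = 36.0 km/h × 0.2777777777777778 = 10.0 m/s
T = 2 × v₀ × sin(θ) / g = 2 × 10.0 × sin(40°) / 9.8 = 2 × 10.0 × 0.642788 / 9.8 = 1.31181 s
T = 1.31181 s / 3600.0 = 0.0003644 h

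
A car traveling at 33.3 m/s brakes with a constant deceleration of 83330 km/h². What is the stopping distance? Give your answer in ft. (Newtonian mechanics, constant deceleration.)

a = 83330 km/h² × 7.716049382716049e-05 = 6.42978 m/s²
d = v₀² / (2a) = 33.3² / (2 × 6.42978) = 1108.89 / 12.8596 = 86.2305 m
d = 86.2305 m / 0.3048 = 282.9 ft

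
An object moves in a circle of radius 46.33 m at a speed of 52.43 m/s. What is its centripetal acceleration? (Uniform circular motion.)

a_c = v²/r = 52.43²/46.33 = 2748.9049/46.33 = 59.33 m/s²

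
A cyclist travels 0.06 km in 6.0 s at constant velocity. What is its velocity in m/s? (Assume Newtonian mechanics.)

d = 0.06 km × 1000.0 = 60.0 m
v = d / t = 60.0 / 6.0 = 10.0 m/s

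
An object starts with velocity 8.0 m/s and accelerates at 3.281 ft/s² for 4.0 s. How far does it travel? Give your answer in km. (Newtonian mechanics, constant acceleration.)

a = 3.281 ft/s² × 0.3048 = 1.00005 m/s²
d = v₀ × t + ½ × a × t² = 8.0 × 4.0 + 0.5 × 1.00005 × 4.0² = 40.0004 m
d = 40.0004 m / 1000.0 = 0.04 km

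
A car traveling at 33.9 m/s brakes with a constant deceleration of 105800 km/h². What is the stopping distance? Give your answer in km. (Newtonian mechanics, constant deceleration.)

a = 105800 km/h² × 7.716049382716049e-05 = 8.16358 m/s²
d = v₀² / (2a) = 33.9² / (2 × 8.16358) = 1149.21 / 16.3272 = 70.3862 m
d = 70.3862 m / 1000.0 = 0.07039 km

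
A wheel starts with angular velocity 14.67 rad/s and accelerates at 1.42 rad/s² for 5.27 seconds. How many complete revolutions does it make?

θ = ω₀t + ½αt² = 14.67×5.27 + ½×1.42×5.27² = 97.029659 rad
Total revolutions = θ/(2π) = 97.029659/(2π) = 15.44
Complete revolutions = ⌊15.44⌋ = 15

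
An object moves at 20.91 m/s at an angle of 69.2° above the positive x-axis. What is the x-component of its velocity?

vₓ = v cos(θ) = 20.91 × cos(69.2°) = 7.43 m/s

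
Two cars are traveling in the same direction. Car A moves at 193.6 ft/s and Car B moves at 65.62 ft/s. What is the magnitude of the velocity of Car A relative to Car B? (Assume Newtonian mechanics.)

v_rel = |v_A - v_B| = |193.6 - 65.62| = 127.98 ft/s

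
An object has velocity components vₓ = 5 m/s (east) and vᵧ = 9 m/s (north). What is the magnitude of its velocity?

|v| = √(vₓ² + vᵧ²) = √(5² + 9²) = √(106) = 10.3 m/s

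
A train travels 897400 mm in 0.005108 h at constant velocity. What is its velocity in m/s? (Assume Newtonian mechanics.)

d = 897400 mm × 0.001 = 897.4 m
t = 0.005108 h × 3600.0 = 18.3888 s
v = d / t = 897.4 / 18.3888 = 48.8 m/s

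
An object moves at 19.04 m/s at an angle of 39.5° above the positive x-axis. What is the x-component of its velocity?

vₓ = v cos(θ) = 19.04 × cos(39.5°) = 14.69 m/s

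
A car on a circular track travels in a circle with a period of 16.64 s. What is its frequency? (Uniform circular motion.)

f = 1/T = 1/16.64 = 0.0601 Hz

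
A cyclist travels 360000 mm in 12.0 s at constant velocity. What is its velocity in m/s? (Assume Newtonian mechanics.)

d = 360000 mm × 0.001 = 360.0 m
v = d / t = 360.0 / 12.0 = 30.0 m/s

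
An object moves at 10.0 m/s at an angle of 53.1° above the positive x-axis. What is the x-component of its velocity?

vₓ = v cos(θ) = 10.0 × cos(53.1°) = 6.0 m/s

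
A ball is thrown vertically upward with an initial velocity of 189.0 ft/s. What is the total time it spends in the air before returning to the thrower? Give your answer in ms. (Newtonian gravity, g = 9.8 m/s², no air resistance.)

v₀ = 189.0 ft/s × 0.3048 = 57.6072 m/s
t_total = 2 × v₀ / g = 2 × 57.6072 / 9.8 = 11.7566 s
t_total = 11.7566 s / 0.001 = 11760 ms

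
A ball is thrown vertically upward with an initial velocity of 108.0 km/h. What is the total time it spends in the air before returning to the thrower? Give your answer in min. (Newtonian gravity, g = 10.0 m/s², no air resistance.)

v₀ = 108.0 km/h × 0.2777777777777778 = 30.0 m/s
t_total = 2 × v₀ / g = 2 × 30.0 / 10.0 = 6.0 s
t_total = 6.0 s / 60.0 = 0.1 min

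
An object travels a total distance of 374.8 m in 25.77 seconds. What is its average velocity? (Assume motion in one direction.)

v_avg = Δd / Δt = 374.8 / 25.77 = 14.54 m/s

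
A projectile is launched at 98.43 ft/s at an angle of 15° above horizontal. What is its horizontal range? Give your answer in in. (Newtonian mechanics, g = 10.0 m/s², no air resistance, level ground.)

v₀ = 98.43 ft/s × 0.3048 = 30.0015 m/s
R = v₀² × sin(2θ) / g = 30.0015² × sin(2 × 15°) / 10.0 = 900.09 × 0.5 / 10.0 = 45.0045 m
R = 45.0045 m / 0.0254 = 1772 in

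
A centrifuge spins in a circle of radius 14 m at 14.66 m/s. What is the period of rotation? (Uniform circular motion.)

T = 2πr/v = 2π×14/14.66 = 6.0 s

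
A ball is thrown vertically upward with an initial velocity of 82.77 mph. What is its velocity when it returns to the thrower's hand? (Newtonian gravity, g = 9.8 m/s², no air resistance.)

By conservation of energy (no air resistance), the ball returns to the throw height with the same speed as launch, but directed downward.
|v_ground| = v₀ = 82.77 mph
v_ground = 82.77 mph (downward)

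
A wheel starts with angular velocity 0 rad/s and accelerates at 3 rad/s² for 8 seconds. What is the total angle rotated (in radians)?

θ = ω₀t + ½αt² = 0×8 + ½×3×8² = 96.0 rad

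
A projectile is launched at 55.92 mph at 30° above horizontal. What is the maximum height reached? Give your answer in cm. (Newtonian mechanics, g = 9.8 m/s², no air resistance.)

v₀ = 55.92 mph × 0.44704 = 24.9985 m/s
H = v₀² × sin²(θ) / (2g) = 24.9985² × sin(30°)² / (2 × 9.8) = 624.925 × 0.25 / 19.6 = 7.97098 m
H = 7.97098 m / 0.01 = 797.1 cm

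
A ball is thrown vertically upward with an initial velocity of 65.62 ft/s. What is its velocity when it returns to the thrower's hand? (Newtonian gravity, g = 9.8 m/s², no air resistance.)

By conservation of energy (no air resistance), the ball returns to the throw height with the same speed as launch, but directed downward.
|v_ground| = v₀ = 65.62 ft/s
v_ground = 65.62 ft/s (downward)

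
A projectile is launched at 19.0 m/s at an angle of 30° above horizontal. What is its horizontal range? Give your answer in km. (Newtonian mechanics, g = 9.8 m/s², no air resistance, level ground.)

R = v₀² × sin(2θ) / g = 19.0² × sin(2 × 30°) / 9.8 = 361.0 × 0.866025 / 9.8 = 31.9015 m
R = 31.9015 m / 1000.0 = 0.0319 km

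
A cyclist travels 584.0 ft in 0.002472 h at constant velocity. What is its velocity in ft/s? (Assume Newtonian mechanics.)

d = 584.0 ft × 0.3048 = 178.003 m
t = 0.002472 h × 3600.0 = 8.8992 s
v = d / t = 178.003 / 8.8992 = 20.0021 m/s
v = 20.0021 m/s / 0.3048 = 65.62 ft/s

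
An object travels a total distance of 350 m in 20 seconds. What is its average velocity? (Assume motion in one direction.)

v_avg = Δd / Δt = 350 / 20 = 17.5 m/s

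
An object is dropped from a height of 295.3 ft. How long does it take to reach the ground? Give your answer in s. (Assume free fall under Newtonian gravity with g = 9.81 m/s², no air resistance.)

h = 295.3 ft × 0.3048 = 90.0074 m
t = √(2h/g) = √(2 × 90.0074 / 9.81) = 4.284 s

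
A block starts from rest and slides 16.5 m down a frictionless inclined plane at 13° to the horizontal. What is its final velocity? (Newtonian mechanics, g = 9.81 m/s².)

a = g sin(θ) = 9.81 × sin(13°) = 2.2068 m/s²
v = √(2ad) = √(2 × 2.2068 × 16.5) = 8.53 m/s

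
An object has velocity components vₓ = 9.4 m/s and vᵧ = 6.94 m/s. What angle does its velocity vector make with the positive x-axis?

θ = arctan(vᵧ/vₓ) = arctan(6.94/9.4) = 36.44°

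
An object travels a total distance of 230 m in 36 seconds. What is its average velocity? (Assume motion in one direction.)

v_avg = Δd / Δt = 230 / 36 = 6.39 m/s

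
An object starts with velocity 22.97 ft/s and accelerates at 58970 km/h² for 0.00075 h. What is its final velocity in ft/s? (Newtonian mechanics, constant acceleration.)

v₀ = 22.97 ft/s × 0.3048 = 7.00126 m/s
a = 58970 km/h² × 7.716049382716049e-05 = 4.55015 m/s²
t = 0.00075 h × 3600.0 = 2.7 s
v = v₀ + a × t = 7.00126 + 4.55015 × 2.7 = 19.2867 m/s
v = 19.2867 m/s / 0.3048 = 63.28 ft/s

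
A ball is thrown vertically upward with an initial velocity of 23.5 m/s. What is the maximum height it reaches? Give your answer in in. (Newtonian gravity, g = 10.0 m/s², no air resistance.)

h_max = v₀² / (2g) = 23.5² / (2 × 10.0) = 552.25 / 20.0 = 27.6125 m
h_max = 27.6125 m / 0.0254 = 1087 in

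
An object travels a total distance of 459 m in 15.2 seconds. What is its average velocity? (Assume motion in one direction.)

v_avg = Δd / Δt = 459 / 15.2 = 30.2 m/s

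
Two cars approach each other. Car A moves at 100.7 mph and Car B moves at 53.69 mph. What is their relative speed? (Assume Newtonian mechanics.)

v_rel = v_A + v_B = 100.7 + 53.69 = 154.39 mph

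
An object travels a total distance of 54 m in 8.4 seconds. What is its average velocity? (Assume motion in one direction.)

v_avg = Δd / Δt = 54 / 8.4 = 6.43 m/s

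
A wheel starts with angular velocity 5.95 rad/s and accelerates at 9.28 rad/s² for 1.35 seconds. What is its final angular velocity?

ω = ω₀ + αt = 5.95 + 9.28 × 1.35 = 18.48 rad/s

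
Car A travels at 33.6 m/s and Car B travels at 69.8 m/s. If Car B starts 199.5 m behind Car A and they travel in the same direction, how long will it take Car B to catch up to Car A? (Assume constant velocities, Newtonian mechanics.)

Relative speed: v_rel = 69.8 - 33.6 = 36.2 m/s
Time to catch: t = d₀/v_rel = 199.5/36.2 = 5.51 s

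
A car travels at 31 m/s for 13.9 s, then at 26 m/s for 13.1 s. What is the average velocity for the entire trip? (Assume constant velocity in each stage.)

d₁ = v₁t₁ = 31 × 13.9 = 430.9 m
d₂ = v₂t₂ = 26 × 13.1 = 340.6 m
d_total = 771.5 m, t_total = 27.0 s
v_avg = d_total/t_total = 771.5/27.0 = 28.57 m/s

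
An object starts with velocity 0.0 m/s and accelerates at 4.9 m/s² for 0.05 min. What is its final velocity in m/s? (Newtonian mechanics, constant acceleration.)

t = 0.05 min × 60.0 = 3.0 s
v = v₀ + a × t = 0.0 + 4.9 × 3.0 = 14.7 m/s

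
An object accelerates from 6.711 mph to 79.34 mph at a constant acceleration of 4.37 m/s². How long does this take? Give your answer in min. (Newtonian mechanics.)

v₀ = 6.711 mph × 0.44704 = 3.00009 m/s
v = 79.34 mph × 0.44704 = 35.4682 m/s
t = (v - v₀) / a = (35.4682 - 3.00009) / 4.37 = 7.42977 s
t = 7.42977 s / 60.0 = 0.1238 min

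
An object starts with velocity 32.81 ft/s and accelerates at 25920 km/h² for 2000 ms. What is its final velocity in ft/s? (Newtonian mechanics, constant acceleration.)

v₀ = 32.81 ft/s × 0.3048 = 10.0005 m/s
a = 25920 km/h² × 7.716049382716049e-05 = 2.0 m/s²
t = 2000 ms × 0.001 = 2.0 s
v = v₀ + a × t = 10.0005 + 2.0 × 2.0 = 14.0005 m/s
v = 14.0005 m/s / 0.3048 = 45.93 ft/s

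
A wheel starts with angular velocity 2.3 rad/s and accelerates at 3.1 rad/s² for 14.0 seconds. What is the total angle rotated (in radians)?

θ = ω₀t + ½αt² = 2.3×14.0 + ½×3.1×14.0² = 336.0 rad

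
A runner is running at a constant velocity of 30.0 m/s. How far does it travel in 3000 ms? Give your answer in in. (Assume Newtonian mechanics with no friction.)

t = 3000 ms × 0.001 = 3.0 s
d = v × t = 30.0 × 3.0 = 90.0 m
d = 90.0 m / 0.0254 = 3543 in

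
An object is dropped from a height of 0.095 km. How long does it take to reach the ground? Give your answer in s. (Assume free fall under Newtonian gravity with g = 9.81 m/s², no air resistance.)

h = 0.095 km × 1000.0 = 95.0 m
t = √(2h/g) = √(2 × 95.0 / 9.81) = 4.401 s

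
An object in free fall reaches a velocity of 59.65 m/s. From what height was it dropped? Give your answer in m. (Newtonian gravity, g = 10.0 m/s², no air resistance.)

h = v² / (2g) = 59.65² / (2 × 10.0) = 177.9 m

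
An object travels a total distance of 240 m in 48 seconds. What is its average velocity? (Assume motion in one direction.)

v_avg = Δd / Δt = 240 / 48 = 5.0 m/s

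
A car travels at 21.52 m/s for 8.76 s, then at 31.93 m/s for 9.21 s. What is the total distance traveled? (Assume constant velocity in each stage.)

d₁ = v₁t₁ = 21.52 × 8.76 = 188.5152 m
d₂ = v₂t₂ = 31.93 × 9.21 = 294.0753 m
d_total = 188.5152 + 294.0753 = 482.59 m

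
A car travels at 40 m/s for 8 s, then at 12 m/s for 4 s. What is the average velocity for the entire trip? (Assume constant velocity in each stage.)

d₁ = v₁t₁ = 40 × 8 = 320 m
d₂ = v₂t₂ = 12 × 4 = 48 m
d_total = 368 m, t_total = 12 s
v_avg = d_total/t_total = 368/12 = 30.67 m/s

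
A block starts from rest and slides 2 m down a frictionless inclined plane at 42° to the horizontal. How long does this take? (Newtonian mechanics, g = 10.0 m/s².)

a = g sin(θ) = 10.0 × sin(42°) = 6.6913 m/s²
t = √(2d/a) = √(2 × 2 / 6.6913) = 0.77 s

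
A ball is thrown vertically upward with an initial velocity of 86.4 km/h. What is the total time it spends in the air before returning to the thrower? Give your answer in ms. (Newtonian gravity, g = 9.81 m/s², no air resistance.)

v₀ = 86.4 km/h × 0.2777777777777778 = 24.0 m/s
t_total = 2 × v₀ / g = 2 × 24.0 / 9.81 = 4.89297 s
t_total = 4.89297 s / 0.001 = 4893 ms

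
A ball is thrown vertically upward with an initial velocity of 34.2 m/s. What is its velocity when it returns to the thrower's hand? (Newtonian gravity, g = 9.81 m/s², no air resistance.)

By conservation of energy (no air resistance), the ball returns to the throw height with the same speed as launch, but directed downward.
|v_ground| = v₀ = 34.2 m/s
v_ground = 34.2 m/s (downward)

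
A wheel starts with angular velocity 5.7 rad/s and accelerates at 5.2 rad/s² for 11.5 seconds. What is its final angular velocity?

ω = ω₀ + αt = 5.7 + 5.2 × 11.5 = 65.5 rad/s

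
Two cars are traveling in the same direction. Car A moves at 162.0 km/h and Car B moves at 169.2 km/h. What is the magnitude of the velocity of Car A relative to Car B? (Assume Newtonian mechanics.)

v_rel = |v_A - v_B| = |162.0 - 169.2| = 7.2 km/h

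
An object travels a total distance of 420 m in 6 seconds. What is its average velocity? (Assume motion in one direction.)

v_avg = Δd / Δt = 420 / 6 = 70.0 m/s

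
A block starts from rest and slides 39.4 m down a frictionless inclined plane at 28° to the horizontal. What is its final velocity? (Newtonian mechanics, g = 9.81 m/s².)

a = g sin(θ) = 9.81 × sin(28°) = 4.6055 m/s²
v = √(2ad) = √(2 × 4.6055 × 39.4) = 19.05 m/s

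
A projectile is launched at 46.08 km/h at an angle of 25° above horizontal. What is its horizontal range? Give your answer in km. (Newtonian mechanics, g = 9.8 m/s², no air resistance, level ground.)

v₀ = 46.08 km/h × 0.2777777777777778 = 12.8 m/s
R = v₀² × sin(2θ) / g = 12.8² × sin(2 × 25°) / 9.8 = 163.84 × 0.766044 / 9.8 = 12.807 m
R = 12.807 m / 1000.0 = 0.01281 km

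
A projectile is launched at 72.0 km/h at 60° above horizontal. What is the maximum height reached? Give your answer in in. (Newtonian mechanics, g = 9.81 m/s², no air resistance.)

v₀ = 72.0 km/h × 0.2777777777777778 = 20.0 m/s
H = v₀² × sin²(θ) / (2g) = 20.0² × sin(60°)² / (2 × 9.81) = 400.0 × 0.75 / 19.62 = 15.2905 m
H = 15.2905 m / 0.0254 = 602.0 in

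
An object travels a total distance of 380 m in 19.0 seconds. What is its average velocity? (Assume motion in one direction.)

v_avg = Δd / Δt = 380 / 19.0 = 20.0 m/s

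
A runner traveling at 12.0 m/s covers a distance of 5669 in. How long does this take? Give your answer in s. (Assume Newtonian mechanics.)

d = 5669 in × 0.0254 = 143.993 m
t = d / v = 143.993 / 12.0 = 12.0 s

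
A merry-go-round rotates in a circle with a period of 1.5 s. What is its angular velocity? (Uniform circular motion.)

ω = 2π/T = 2π/1.5 = 4.1888 rad/s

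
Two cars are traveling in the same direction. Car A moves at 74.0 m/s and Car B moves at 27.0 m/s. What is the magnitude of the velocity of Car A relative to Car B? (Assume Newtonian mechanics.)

v_rel = |v_A - v_B| = |74.0 - 27.0| = 47.0 m/s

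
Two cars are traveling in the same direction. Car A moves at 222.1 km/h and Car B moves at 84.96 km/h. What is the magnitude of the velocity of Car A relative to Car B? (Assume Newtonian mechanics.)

v_rel = |v_A - v_B| = |222.1 - 84.96| = 137.14 km/h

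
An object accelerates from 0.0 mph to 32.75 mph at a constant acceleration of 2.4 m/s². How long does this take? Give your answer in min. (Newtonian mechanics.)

v₀ = 0.0 mph × 0.44704 = 0.0 m/s
v = 32.75 mph × 0.44704 = 14.6406 m/s
t = (v - v₀) / a = (14.6406 - 0.0) / 2.4 = 6.10025 s
t = 6.10025 s / 60.0 = 0.1017 min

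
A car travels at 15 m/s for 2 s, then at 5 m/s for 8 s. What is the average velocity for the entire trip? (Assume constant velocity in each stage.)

d₁ = v₁t₁ = 15 × 2 = 30 m
d₂ = v₂t₂ = 5 × 8 = 40 m
d_total = 70 m, t_total = 10 s
v_avg = d_total/t_total = 70/10 = 7.0 m/s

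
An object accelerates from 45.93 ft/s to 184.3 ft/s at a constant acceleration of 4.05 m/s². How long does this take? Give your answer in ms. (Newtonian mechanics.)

v₀ = 45.93 ft/s × 0.3048 = 13.9995 m/s
v = 184.3 ft/s × 0.3048 = 56.1746 m/s
t = (v - v₀) / a = (56.1746 - 13.9995) / 4.05 = 10.4136 s
t = 10.4136 s / 0.001 = 10410 ms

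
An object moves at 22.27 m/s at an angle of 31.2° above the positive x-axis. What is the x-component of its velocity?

vₓ = v cos(θ) = 22.27 × cos(31.2°) = 19.05 m/s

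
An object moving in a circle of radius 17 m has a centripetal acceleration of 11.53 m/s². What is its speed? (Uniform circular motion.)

v = √(a_c × r) = √(11.53 × 17) = 14.0 m/s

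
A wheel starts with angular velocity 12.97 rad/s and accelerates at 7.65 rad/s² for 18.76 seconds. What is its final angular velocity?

ω = ω₀ + αt = 12.97 + 7.65 × 18.76 = 156.48 rad/s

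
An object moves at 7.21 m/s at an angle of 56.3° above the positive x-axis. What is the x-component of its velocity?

vₓ = v cos(θ) = 7.21 × cos(56.3°) = 4.0 m/s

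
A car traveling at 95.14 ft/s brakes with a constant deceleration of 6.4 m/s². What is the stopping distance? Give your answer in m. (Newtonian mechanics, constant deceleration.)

v₀ = 95.14 ft/s × 0.3048 = 28.9987 m/s
d = v₀² / (2a) = 28.9987² / (2 × 6.4) = 840.925 / 12.8 = 65.7 m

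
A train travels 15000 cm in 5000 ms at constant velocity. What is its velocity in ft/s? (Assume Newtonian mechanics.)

d = 15000 cm × 0.01 = 150.0 m
t = 5000 ms × 0.001 = 5.0 s
v = d / t = 150.0 / 5.0 = 30.0 m/s
v = 30.0 m/s / 0.3048 = 98.43 ft/s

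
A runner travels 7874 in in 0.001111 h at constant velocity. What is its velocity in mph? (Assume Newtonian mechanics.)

d = 7874 in × 0.0254 = 200.0 m
t = 0.001111 h × 3600.0 = 3.9996 s
v = d / t = 200.0 / 3.9996 = 50.005 m/s
v = 50.005 m/s / 0.44704 = 111.9 mph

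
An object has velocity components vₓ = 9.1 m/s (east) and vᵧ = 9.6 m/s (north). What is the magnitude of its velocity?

|v| = √(vₓ² + vᵧ²) = √(9.1² + 9.6²) = √(174.97) = 13.23 m/s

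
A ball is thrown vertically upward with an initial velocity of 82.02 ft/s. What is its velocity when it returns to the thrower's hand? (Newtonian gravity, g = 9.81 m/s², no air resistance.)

By conservation of energy (no air resistance), the ball returns to the throw height with the same speed as launch, but directed downward.
|v_ground| = v₀ = 82.02 ft/s
v_ground = 82.02 ft/s (downward)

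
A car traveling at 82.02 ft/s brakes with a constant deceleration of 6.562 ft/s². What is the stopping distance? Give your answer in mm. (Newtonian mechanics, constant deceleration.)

v₀ = 82.02 ft/s × 0.3048 = 24.9997 m/s
a = 6.562 ft/s² × 0.3048 = 2.0001 m/s²
d = v₀² / (2a) = 24.9997² / (2 × 2.0001) = 624.985 / 4.0002 = 156.238 m
d = 156.238 m / 0.001 = 156200 mm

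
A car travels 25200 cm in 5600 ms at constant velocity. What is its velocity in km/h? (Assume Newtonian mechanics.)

d = 25200 cm × 0.01 = 252.0 m
t = 5600 ms × 0.001 = 5.6 s
v = d / t = 252.0 / 5.6 = 45.0 m/s
v = 45.0 m/s / 0.2777777777777778 = 162.0 km/h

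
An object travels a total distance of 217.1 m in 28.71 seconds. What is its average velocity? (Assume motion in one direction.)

v_avg = Δd / Δt = 217.1 / 28.71 = 7.56 m/s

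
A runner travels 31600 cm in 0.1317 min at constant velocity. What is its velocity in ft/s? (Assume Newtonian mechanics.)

d = 31600 cm × 0.01 = 316.0 m
t = 0.1317 min × 60.0 = 7.902 s
v = d / t = 316.0 / 7.902 = 39.9899 m/s
v = 39.9899 m/s / 0.3048 = 131.2 ft/s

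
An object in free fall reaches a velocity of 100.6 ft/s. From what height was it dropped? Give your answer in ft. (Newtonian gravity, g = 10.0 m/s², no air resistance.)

v = 100.6 ft/s × 0.3048 = 30.6629 m/s
h = v² / (2g) = 30.6629² / (2 × 10.0) = 47.0107 m
h = 47.0107 m / 0.3048 = 154.2 ft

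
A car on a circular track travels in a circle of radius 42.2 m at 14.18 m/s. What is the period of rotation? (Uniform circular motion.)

T = 2πr/v = 2π×42.2/14.18 = 18.7 s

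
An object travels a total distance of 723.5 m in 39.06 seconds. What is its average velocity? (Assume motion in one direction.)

v_avg = Δd / Δt = 723.5 / 39.06 = 18.52 m/s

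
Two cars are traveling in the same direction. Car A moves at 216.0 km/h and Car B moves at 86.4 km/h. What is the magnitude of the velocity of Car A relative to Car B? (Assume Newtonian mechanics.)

v_rel = |v_A - v_B| = |216.0 - 86.4| = 129.6 km/h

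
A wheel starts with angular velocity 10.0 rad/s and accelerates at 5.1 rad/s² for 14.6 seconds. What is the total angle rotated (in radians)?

θ = ω₀t + ½αt² = 10.0×14.6 + ½×5.1×14.6² = 689.56 rad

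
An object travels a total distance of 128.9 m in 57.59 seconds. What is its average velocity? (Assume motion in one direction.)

v_avg = Δd / Δt = 128.9 / 57.59 = 2.24 m/s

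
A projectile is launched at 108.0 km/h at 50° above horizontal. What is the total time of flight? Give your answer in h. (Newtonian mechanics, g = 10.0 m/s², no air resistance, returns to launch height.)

v₀ = 108.0 km/h × 0.2777777777777778 = 30.0 m/s
T = 2 × v₀ × sin(θ) / g = 2 × 30.0 × sin(50°) / 10.0 = 2 × 30.0 × 0.766044 / 10.0 = 4.59626 s
T = 4.59626 s / 3600.0 = 0.001277 h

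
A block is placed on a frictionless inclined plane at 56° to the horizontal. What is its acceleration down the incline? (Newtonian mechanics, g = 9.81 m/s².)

a = g sin(θ) = 9.81 × sin(56°) = 9.81 × 0.829 = 8.13 m/s²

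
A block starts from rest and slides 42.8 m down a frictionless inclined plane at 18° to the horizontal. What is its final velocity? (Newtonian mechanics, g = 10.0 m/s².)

a = g sin(θ) = 10.0 × sin(18°) = 3.0902 m/s²
v = √(2ad) = √(2 × 3.0902 × 42.8) = 16.26 m/s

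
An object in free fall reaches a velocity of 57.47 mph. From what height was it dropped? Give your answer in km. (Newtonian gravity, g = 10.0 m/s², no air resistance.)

v = 57.47 mph × 0.44704 = 25.6914 m/s
h = v² / (2g) = 25.6914² / (2 × 10.0) = 33.0024 m
h = 33.0024 m / 1000.0 = 0.033 km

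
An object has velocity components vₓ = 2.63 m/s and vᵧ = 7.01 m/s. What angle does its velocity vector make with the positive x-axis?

θ = arctan(vᵧ/vₓ) = arctan(7.01/2.63) = 69.43°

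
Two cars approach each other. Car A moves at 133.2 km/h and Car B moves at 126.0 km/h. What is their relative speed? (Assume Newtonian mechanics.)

v_rel = v_A + v_B = 133.2 + 126.0 = 259.2 km/h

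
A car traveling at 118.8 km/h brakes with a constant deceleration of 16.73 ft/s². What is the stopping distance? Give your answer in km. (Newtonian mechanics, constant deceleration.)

v₀ = 118.8 km/h × 0.2777777777777778 = 33.0 m/s
a = 16.73 ft/s² × 0.3048 = 5.0993 m/s²
d = v₀² / (2a) = 33.0² / (2 × 5.0993) = 1089.0 / 10.1986 = 106.779 m
d = 106.779 m / 1000.0 = 0.1068 km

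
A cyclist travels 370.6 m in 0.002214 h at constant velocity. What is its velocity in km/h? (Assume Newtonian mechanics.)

t = 0.002214 h × 3600.0 = 7.9704 s
v = d / t = 370.6 / 7.9704 = 46.497 m/s
v = 46.497 m/s / 0.2777777777777778 = 167.4 km/h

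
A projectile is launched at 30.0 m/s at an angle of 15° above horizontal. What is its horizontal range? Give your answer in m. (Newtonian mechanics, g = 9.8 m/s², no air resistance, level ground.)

R = v₀² × sin(2θ) / g = 30.0² × sin(2 × 15°) / 9.8 = 900.0 × 0.5 / 9.8 = 45.92 m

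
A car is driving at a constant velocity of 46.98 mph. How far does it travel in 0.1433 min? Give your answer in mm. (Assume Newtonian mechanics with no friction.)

v = 46.98 mph × 0.44704 = 21.0019 m/s
t = 0.1433 min × 60.0 = 8.598 s
d = v × t = 21.0019 × 8.598 = 180.574 m
d = 180.574 m / 0.001 = 180600 mm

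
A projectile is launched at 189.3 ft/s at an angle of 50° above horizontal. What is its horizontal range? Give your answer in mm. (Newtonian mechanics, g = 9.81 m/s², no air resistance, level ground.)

v₀ = 189.3 ft/s × 0.3048 = 57.6986 m/s
R = v₀² × sin(2θ) / g = 57.6986² × sin(2 × 50°) / 9.81 = 3329.13 × 0.984808 / 9.81 = 334.205 m
R = 334.205 m / 0.001 = 334200 mm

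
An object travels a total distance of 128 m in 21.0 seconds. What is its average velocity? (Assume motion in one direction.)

v_avg = Δd / Δt = 128 / 21.0 = 6.1 m/s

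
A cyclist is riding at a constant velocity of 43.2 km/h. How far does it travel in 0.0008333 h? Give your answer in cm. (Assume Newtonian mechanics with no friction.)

v = 43.2 km/h × 0.2777777777777778 = 12.0 m/s
t = 0.0008333 h × 3600.0 = 2.99988 s
d = v × t = 12.0 × 2.99988 = 35.9986 m
d = 35.9986 m / 0.01 = 3600 cm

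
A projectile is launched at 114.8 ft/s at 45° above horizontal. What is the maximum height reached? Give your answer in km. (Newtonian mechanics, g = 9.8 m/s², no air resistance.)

v₀ = 114.8 ft/s × 0.3048 = 34.991 m/s
H = v₀² × sin²(θ) / (2g) = 34.991² × sin(45°)² / (2 × 9.8) = 1224.37 × 0.5 / 19.6 = 31.2339 m
H = 31.2339 m / 1000.0 = 0.03123 km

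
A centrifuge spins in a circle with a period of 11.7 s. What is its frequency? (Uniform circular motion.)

f = 1/T = 1/11.7 = 0.0855 Hz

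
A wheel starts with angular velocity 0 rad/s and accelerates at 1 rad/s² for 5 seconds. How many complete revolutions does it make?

θ = ω₀t + ½αt² = 0×5 + ½×1×5² = 12.5 rad
Total revolutions = θ/(2π) = 12.5/(2π) = 1.99
Complete revolutions = ⌊1.99⌋ = 1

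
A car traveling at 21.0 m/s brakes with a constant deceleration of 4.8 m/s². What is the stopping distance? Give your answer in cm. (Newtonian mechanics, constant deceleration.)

d = v₀² / (2a) = 21.0² / (2 × 4.8) = 441.0 / 9.6 = 45.9375 m
d = 45.9375 m / 0.01 = 4594 cm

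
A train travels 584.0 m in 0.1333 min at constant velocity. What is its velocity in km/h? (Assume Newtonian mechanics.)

t = 0.1333 min × 60.0 = 7.998 s
v = d / t = 584.0 / 7.998 = 73.0183 m/s
v = 73.0183 m/s / 0.2777777777777778 = 262.9 km/h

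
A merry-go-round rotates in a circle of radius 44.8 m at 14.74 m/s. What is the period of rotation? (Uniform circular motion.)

T = 2πr/v = 2π×44.8/14.74 = 19.1 s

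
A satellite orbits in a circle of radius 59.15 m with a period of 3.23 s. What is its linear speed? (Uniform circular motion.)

v = 2πr/T = 2π×59.15/3.23 = 115.06 m/s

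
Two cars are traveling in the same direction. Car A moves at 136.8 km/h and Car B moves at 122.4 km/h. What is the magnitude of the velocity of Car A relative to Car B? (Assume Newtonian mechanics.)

v_rel = |v_A - v_B| = |136.8 - 122.4| = 14.4 km/h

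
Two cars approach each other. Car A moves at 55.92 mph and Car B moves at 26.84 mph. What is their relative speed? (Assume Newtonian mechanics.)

v_rel = v_A + v_B = 55.92 + 26.84 = 82.76 mph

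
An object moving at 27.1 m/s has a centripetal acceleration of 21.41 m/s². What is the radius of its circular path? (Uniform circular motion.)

r = v²/a_c = 27.1²/21.41 = 34.3 m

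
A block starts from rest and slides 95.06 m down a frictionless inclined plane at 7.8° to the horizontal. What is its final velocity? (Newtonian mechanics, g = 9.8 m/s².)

a = g sin(θ) = 9.8 × sin(7.8°) = 1.33 m/s²
v = √(2ad) = √(2 × 1.33 × 95.06) = 15.9 m/s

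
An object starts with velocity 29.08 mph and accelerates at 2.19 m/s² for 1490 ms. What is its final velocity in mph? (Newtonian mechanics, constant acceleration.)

v₀ = 29.08 mph × 0.44704 = 12.9999 m/s
t = 1490 ms × 0.001 = 1.49 s
v = v₀ + a × t = 12.9999 + 2.19 × 1.49 = 16.263 m/s
v = 16.263 m/s / 0.44704 = 36.38 mph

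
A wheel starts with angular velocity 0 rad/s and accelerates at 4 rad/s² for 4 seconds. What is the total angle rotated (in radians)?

θ = ω₀t + ½αt² = 0×4 + ½×4×4² = 32.0 rad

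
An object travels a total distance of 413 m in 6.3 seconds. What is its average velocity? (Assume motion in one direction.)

v_avg = Δd / Δt = 413 / 6.3 = 65.56 m/s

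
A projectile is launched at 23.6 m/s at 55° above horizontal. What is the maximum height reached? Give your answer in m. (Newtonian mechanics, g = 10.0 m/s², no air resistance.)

H = v₀² × sin²(θ) / (2g) = 23.6² × sin(55°)² / (2 × 10.0) = 556.96 × 0.67101 / 20.0 = 18.69 m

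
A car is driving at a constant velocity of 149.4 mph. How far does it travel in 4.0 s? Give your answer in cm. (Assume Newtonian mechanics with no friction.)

v = 149.4 mph × 0.44704 = 66.7878 m/s
d = v × t = 66.7878 × 4.0 = 267.151 m
d = 267.151 m / 0.01 = 26720 cm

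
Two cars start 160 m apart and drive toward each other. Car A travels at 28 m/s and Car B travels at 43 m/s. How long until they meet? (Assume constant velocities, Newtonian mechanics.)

Combined speed: v_combined = 28 + 43 = 71 m/s
Time to meet: t = d/v_combined = 160/71 = 2.25 s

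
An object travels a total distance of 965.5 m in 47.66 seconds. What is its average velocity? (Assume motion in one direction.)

v_avg = Δd / Δt = 965.5 / 47.66 = 20.26 m/s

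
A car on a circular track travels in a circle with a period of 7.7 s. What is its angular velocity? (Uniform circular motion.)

ω = 2π/T = 2π/7.7 = 0.816 rad/s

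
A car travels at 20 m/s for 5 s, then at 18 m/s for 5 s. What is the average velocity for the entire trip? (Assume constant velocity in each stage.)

d₁ = v₁t₁ = 20 × 5 = 100 m
d₂ = v₂t₂ = 18 × 5 = 90 m
d_total = 190 m, t_total = 10 s
v_avg = d_total/t_total = 190/10 = 19.0 m/s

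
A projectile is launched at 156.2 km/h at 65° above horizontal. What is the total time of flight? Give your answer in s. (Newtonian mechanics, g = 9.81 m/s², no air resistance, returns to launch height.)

v₀ = 156.2 km/h × 0.2777777777777778 = 43.3889 m/s
T = 2 × v₀ × sin(θ) / g = 2 × 43.3889 × sin(65°) / 9.81 = 2 × 43.3889 × 0.906308 / 9.81 = 8.017 s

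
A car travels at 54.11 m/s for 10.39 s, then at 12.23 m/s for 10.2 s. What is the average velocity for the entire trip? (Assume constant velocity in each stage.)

d₁ = v₁t₁ = 54.11 × 10.39 = 562.2029 m
d₂ = v₂t₂ = 12.23 × 10.2 = 124.746 m
d_total = 686.9489 m, t_total = 20.59 s
v_avg = d_total/t_total = 686.9489/20.59 = 33.36 m/s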